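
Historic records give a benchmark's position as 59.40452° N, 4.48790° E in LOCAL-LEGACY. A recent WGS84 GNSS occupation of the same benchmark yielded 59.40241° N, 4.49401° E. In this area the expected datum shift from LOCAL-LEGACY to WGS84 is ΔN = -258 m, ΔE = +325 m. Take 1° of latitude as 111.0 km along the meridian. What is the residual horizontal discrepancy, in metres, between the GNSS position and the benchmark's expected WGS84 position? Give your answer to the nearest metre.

31 m

Observed coordinate differences: Δφ = -0.00211°, Δλ = +0.00611°.
Converting to metres (1° lat = 111000 m, cos φ = 0.508974): observed ΔN = -234.2 m, observed ΔE = 345.2 m.
Subtracting the expected shift leaves a residual of -234.2 − (-258) = 23.8 m north and 345.2 − (325) = 20.2 m east.
Residual distance = √(23.8² + 20.2²) = 31.2 m.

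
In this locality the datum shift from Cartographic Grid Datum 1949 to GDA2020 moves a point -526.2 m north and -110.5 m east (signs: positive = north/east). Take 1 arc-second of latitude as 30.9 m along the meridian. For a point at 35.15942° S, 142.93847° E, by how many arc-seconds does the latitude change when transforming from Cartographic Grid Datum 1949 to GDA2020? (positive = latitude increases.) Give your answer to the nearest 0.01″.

Δφ = -17.03″

1″ of latitude = 30.90 m, so Δφ = -526.2 / 30.90 = -17.029″.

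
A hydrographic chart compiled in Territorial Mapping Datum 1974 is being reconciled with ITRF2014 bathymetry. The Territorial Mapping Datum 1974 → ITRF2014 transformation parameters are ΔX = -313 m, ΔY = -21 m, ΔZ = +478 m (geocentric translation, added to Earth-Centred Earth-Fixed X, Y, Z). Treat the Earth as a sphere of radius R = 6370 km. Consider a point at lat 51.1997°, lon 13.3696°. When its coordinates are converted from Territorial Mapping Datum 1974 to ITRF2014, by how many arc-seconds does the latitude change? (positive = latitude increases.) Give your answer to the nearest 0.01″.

sin φ = 0.779335, cos φ = 0.626608, sin λ = 0.231232, cos λ = 0.972899.
North component: ΔN = −sin φ cos λ·ΔX − sin φ sin λ·ΔY + cos φ·ΔZ = −(0.779335)(0.972899)(-313) − (0.779335)(0.231232)(-21) + (0.626608)(478) = 540.62 m.
1° of latitude spans πR/180 = 111177 m, so Δφ = 540.62 / 111177 × 3600 = 17.506″.

Δφ = 17.51″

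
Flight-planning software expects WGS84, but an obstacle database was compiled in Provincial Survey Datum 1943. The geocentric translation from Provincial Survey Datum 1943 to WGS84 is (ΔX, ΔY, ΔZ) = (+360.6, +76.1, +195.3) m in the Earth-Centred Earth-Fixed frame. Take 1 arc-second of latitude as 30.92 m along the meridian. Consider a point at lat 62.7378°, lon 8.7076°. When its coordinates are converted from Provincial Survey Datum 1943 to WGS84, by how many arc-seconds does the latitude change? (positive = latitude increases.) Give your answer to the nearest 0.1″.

Δφ = -7.7″

sin φ = 0.888920, cos φ = 0.458063, sin λ = 0.151392, cos λ = 0.988474.
North component: ΔN = −sin φ cos λ·ΔX − sin φ sin λ·ΔY + cos φ·ΔZ = −(0.888920)(0.988474)(360.6) − (0.888920)(0.151392)(76.1) + (0.458063)(195.3) = -237.63 m.
1° of latitude spans 3600 × 30.92 = 111312 m, so Δφ = -237.63 / 111312 × 3600 = -7.685″.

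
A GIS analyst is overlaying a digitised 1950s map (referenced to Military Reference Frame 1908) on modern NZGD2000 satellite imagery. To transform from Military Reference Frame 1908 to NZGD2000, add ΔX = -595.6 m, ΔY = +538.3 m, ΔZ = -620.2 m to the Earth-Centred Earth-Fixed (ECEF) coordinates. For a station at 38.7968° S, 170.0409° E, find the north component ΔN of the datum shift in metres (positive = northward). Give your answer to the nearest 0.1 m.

The local north axis is (−sin φ cos λ, −sin φ sin λ, cos φ), giving ΔN = 367.556 + 58.330 − 483.367 = -57.48 m.

ΔN = -57.5 m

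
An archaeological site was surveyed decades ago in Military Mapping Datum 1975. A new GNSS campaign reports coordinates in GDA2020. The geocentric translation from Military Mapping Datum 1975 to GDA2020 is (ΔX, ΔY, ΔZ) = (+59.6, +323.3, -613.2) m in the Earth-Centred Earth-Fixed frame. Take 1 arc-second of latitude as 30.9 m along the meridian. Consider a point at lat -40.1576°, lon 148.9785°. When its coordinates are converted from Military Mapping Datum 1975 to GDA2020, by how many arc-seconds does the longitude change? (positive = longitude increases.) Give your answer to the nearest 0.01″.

Δλ = -13.03″

sin φ = -0.644892, cos φ = 0.764273, sin λ = 0.515360, cos λ = -0.856974.
East component: ΔE = −sin λ·ΔX + cos λ·ΔY = −(0.515360)(59.6) + (-0.856974)(323.3) = -307.78 m.
1° of latitude spans 3600 × 30.90 = 111240 m; at latitude φ, 1° of longitude spans that × cos φ = 85017.8 m, so Δλ = -307.78 / 85017.8 × 3600 = -13.032″.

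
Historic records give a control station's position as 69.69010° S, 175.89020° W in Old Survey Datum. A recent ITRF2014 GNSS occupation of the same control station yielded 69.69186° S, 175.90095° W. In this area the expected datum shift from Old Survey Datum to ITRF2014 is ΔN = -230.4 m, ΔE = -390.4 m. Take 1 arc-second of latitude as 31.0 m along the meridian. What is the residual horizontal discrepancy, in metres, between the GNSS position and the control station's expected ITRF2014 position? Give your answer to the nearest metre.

43 m

Observed coordinate differences: Δφ = -0.00176°, Δλ = -0.01075°.
Converting to metres (1° lat = 111600 m, cos φ = 0.347098): observed ΔN = -196.4 m, observed ΔE = -416.4 m.
Subtracting the expected shift leaves a residual of -196.4 − (-230.4) = 34.0 m north and -416.4 − (-390.4) = -26.0 m east.
Residual distance = √(34.0² + (-26.0)²) = 42.8 m.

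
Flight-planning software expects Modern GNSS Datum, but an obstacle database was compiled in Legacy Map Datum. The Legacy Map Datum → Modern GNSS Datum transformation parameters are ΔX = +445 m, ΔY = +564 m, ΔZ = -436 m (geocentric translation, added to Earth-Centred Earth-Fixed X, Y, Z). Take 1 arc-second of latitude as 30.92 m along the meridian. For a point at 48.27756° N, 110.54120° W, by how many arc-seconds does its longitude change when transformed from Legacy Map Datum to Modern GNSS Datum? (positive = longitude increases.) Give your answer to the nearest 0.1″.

Δλ = 10.6″

sin φ = 0.746378, cos φ = 0.665523, sin λ = -0.936420, cos λ = -0.350881.
East component: ΔE = −sin λ·ΔX + cos λ·ΔY = −(-0.936420)(445) + (-0.350881)(564) = 218.81 m.
1° of latitude spans 3600 × 30.92 = 111312 m; at latitude φ, 1° of longitude spans that × cos φ = 74080.7 m, so Δλ = 218.81 / 74080.7 × 3600 = 10.633″.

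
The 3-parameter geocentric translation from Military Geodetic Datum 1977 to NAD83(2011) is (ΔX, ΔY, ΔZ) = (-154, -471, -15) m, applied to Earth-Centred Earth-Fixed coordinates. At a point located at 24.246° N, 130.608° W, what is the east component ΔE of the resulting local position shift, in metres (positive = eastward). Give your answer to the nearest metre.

The local east axis at (φ, λ) is (−sin λ, cos λ, 0), so ΔE = −sin(-130.608°)·(-154) + cos(-130.608°)·(-471) = 189.65 m.

ΔE = 190 m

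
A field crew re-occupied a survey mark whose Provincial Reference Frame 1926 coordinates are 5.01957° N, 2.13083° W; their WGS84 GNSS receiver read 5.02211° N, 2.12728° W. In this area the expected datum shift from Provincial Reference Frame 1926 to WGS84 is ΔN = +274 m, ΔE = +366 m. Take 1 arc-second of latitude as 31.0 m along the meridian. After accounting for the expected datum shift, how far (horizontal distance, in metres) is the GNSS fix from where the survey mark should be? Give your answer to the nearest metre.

Observed coordinate differences: Δφ = +0.00254°, Δλ = +0.00355°.
Converting to metres (1° lat = 111600 m, cos φ = 0.996165): observed ΔN = 283.5 m, observed ΔE = 394.7 m.
Subtracting the expected shift leaves a residual of 283.5 − (274) = 9.5 m north and 394.7 − (366) = 28.7 m east.
Residual distance = √(9.5² + 28.7²) = 30.2 m.

30 m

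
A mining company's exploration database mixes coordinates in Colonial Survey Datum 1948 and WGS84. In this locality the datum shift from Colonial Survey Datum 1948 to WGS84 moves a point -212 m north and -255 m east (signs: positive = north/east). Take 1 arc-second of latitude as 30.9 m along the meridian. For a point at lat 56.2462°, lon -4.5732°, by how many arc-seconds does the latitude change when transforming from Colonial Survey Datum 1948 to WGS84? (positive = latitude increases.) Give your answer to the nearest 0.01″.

Δφ = -6.86″

1″ of latitude = 30.90 m, so Δφ = -212.0 / 30.90 = -6.861″.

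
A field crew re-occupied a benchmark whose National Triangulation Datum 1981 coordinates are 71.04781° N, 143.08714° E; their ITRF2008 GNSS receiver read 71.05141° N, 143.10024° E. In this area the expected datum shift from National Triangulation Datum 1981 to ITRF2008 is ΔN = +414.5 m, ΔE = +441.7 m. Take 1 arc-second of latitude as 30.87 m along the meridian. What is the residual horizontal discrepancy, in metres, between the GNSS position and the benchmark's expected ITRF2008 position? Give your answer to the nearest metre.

34 m

Observed coordinate differences: Δφ = +0.00360°, Δλ = +0.01310°.
Converting to metres (1° lat = 111132 m, cos φ = 0.324779): observed ΔN = 400.1 m, observed ΔE = 472.8 m.
Subtracting the expected shift leaves a residual of 400.1 − (414.5) = -14.4 m north and 472.8 − (441.7) = 31.1 m east.
Residual distance = √((-14.4)² + 31.1²) = 34.3 m.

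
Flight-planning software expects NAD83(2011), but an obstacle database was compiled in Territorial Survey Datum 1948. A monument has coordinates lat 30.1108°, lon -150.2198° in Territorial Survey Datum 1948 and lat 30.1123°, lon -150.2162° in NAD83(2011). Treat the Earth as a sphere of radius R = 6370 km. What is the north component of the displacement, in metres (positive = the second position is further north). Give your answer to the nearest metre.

Δφ = 30.1123° − 30.1108° = +0.0015°; Δλ = -150.2162° − -150.2198° = +0.0036°.
1° along a meridian = πR/180 = 111177 m.
ΔN = Δφ × 111177 = 166.8 m; ΔE = Δλ × 111177 × cos(30.1108°) = +0.0036 × 111177 × 0.865057 = 346.2 m.

ΔN = 167 m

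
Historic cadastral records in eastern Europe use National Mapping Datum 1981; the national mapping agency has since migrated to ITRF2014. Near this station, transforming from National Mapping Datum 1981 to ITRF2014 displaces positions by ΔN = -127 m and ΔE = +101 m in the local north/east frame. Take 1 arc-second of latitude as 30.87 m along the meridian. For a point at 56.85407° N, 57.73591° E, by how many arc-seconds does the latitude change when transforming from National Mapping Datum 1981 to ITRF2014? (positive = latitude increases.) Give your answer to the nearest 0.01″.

Δφ = -4.11″

1″ of latitude = 30.87 m, so Δφ = -127.0 / 30.87 = -4.114″.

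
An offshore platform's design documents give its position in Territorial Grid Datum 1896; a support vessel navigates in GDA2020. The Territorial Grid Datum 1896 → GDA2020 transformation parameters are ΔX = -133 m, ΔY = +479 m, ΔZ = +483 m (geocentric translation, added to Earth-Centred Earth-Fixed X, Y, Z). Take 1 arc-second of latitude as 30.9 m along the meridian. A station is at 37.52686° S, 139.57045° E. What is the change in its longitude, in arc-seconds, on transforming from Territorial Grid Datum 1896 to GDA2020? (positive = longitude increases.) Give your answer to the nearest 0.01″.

Δλ = -11.36″

sin φ = -0.609133, cos φ = 0.793068, sin λ = 0.648513, cos λ = -0.761204.
East component: ΔE = −sin λ·ΔX + cos λ·ΔY = −(0.648513)(-133) + (-0.761204)(479) = -278.36 m.
1° of latitude spans 3600 × 30.90 = 111240 m; at latitude φ, 1° of longitude spans that × cos φ = 88220.9 m, so Δλ = -278.36 / 88220.9 × 3600 = -11.359″.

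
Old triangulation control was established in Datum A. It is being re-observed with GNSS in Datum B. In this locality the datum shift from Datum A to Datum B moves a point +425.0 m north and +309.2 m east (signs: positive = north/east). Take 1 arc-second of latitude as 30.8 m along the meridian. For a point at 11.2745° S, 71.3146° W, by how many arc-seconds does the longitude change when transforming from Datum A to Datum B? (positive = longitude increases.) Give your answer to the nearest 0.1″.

Δλ = 10.2″

At latitude -11.2745°, cos φ = 0.980702.
1″ of longitude at this latitude = 30.80 × cos φ = 30.2056 m, so Δλ = 309.2 / 30.2056 = 10.237″.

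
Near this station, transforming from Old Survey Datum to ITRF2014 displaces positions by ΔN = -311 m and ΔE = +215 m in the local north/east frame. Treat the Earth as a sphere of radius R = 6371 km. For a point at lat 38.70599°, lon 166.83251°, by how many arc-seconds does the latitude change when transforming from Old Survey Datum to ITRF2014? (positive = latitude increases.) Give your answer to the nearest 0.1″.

Δφ = -10.1″

On a sphere of radius R, 1 rad of latitude = R, so Δφ = ΔN / R = -311.0 / 6371000 = -4.8815e-05 rad = -10.069″.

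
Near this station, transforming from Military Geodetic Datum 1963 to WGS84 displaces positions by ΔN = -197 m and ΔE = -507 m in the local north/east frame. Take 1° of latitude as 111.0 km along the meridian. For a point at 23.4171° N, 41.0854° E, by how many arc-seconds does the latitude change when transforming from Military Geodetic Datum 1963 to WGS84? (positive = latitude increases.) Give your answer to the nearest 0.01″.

Δφ = -6.39″

1° of latitude = 111.0 km, so Δφ = -197.0 / 111000 = -0.0017748° = -6.389″.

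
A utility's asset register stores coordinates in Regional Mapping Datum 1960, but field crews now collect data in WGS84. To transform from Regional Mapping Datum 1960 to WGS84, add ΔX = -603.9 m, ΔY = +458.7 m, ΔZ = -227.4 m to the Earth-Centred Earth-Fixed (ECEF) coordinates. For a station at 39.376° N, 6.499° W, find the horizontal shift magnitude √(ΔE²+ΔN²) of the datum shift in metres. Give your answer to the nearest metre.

At φ = 39.376°, λ = -6.499°: sin φ = 0.634407, cos φ = 0.772999, sin λ = -0.113186, cos λ = 0.993574.
ΔE = −sin λ·ΔX + cos λ·ΔY = −(-0.113186)·(-603.9) + (0.993574)·(458.7) = 387.40 m.
ΔN = −sin φ cos λ·ΔX − sin φ sin λ·ΔY + cos φ·ΔZ = −(0.634407)(0.993574)(-603.9) − (0.634407)(-0.113186)(458.7) + (0.772999)(-227.4) = 237.81 m.
Horizontal magnitude = √(ΔE² + ΔN²) = √(387.40² + 237.81²) = 454.57 m.

455 m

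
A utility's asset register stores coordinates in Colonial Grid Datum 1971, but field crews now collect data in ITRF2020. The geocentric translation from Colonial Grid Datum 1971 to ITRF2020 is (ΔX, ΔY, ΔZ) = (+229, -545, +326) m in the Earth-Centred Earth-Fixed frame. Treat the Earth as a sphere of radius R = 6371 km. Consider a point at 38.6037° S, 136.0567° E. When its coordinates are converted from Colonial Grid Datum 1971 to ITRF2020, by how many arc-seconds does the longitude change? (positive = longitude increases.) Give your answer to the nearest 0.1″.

Δλ = 9.7″

sin φ = -0.623930, cos φ = 0.781480, sin λ = 0.693946, cos λ = -0.720027.
East component: ΔE = −sin λ·ΔX + cos λ·ΔY = −(0.693946)(229) + (-0.720027)(-545) = 233.50 m.
1° of latitude spans πR/180 = 111195 m; at latitude φ, 1° of longitude spans that × cos φ = 86896.6 m, so Δλ = 233.50 / 86896.6 × 3600 = 9.674″.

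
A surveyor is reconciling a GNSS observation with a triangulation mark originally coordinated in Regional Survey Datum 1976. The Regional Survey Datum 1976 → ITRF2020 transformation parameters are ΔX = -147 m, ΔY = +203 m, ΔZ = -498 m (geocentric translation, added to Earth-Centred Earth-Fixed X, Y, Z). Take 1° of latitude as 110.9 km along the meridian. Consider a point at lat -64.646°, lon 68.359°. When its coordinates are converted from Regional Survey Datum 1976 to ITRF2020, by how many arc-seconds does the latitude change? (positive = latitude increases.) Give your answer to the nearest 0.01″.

sin φ = -0.903679, cos φ = 0.428210, sin λ = 0.929513, cos λ = 0.368790.
North component: ΔN = −sin φ cos λ·ΔX − sin φ sin λ·ΔY + cos φ·ΔZ = −(-0.903679)(0.368790)(-147) − (-0.903679)(0.929513)(203) + (0.428210)(-498) = -91.72 m.
1° of latitude spans 110900 m, so Δφ = -91.72 / 110900 × 3600 = -2.977″.

Δφ = -2.98″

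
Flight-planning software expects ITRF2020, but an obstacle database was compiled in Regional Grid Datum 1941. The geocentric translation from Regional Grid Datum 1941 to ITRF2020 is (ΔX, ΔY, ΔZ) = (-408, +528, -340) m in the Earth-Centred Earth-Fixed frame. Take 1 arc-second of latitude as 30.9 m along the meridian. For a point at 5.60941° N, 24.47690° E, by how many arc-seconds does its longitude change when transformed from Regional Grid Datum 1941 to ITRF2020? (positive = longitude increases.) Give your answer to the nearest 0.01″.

sin φ = 0.097746, cos φ = 0.995211, sin λ = 0.414326, cos λ = 0.910128.
East component: ΔE = −sin λ·ΔX + cos λ·ΔY = −(0.414326)(-408) + (0.910128)(528) = 649.59 m.
1° of latitude spans 3600 × 30.90 = 111240 m; at latitude φ, 1° of longitude spans that × cos φ = 110707.3 m, so Δλ = 649.59 / 110707.3 × 3600 = 21.124″.

Δλ = 21.12″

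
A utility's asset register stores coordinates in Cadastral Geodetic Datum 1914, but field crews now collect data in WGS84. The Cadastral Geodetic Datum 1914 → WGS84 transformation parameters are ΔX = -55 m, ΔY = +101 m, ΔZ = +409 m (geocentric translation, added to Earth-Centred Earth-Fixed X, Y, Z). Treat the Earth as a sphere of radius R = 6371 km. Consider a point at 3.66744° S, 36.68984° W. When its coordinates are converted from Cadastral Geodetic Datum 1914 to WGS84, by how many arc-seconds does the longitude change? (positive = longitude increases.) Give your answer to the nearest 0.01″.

sin φ = -0.063965, cos φ = 0.997952, sin λ = -0.597483, cos λ = 0.801882.
East component: ΔE = −sin λ·ΔX + cos λ·ΔY = −(-0.597483)(-55) + (0.801882)(101) = 48.13 m.
1° of latitude spans πR/180 = 111195 m; at latitude φ, 1° of longitude spans that × cos φ = 110967.2 m, so Δλ = 48.13 / 110967.2 × 3600 = 1.561″.

Δλ = 1.56″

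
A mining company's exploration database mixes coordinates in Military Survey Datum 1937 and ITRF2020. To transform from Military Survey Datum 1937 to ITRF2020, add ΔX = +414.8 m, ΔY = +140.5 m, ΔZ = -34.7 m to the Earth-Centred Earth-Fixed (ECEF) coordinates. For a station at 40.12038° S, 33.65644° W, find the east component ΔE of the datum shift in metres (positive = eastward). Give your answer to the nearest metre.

ΔE = 347 m

The local east axis at (φ, λ) is (−sin λ, cos λ, 0), so ΔE = −sin(-33.65644°)·414.8 + cos(-33.65644°)·140.5 = 346.84 m.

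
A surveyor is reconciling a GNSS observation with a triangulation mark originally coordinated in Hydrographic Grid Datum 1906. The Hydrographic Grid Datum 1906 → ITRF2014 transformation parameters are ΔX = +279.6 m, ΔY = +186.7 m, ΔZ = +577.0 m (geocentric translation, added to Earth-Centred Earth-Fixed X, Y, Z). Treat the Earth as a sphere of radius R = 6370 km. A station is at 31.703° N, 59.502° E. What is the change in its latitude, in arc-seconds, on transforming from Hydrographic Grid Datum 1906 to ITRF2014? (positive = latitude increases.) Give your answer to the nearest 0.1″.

sin φ = 0.525516, cos φ = 0.850784, sin λ = 0.861647, cos λ = 0.507508.
North component: ΔN = −sin φ cos λ·ΔX − sin φ sin λ·ΔY + cos φ·ΔZ = −(0.525516)(0.507508)(279.6) − (0.525516)(0.861647)(186.7) + (0.850784)(577.0) = 331.79 m.
1° of latitude spans πR/180 = 111177 m, so Δφ = 331.79 / 111177 × 3600 = 10.744″.

Δφ = 10.7″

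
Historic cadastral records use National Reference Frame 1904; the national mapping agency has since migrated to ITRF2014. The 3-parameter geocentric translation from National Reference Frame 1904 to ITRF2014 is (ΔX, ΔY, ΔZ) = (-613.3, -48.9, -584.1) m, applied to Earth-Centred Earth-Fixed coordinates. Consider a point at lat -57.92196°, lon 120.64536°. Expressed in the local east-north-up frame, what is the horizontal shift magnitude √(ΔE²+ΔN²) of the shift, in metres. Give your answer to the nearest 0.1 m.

558.5 m

The local east axis at (φ, λ) is (−sin λ, cos λ, 0), so ΔE = −sin(120.64536°)·(-613.3) + cos(120.64536°)·(-48.9) = 552.57 m.
The local north axis is (−sin φ cos λ, −sin φ sin λ, cos φ), giving ΔN = 264.885 − 35.647 − 310.200 = -80.96 m.
Horizontal magnitude = √(ΔE² + ΔN²) = √(552.57² + (-80.96)²) = 558.47 m.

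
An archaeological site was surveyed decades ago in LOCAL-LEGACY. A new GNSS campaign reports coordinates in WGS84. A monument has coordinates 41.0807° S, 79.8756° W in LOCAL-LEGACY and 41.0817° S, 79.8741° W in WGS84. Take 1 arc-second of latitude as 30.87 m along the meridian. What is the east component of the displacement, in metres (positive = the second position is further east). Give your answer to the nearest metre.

Δφ = -41.0817° − -41.0807° = -0.0010°; Δλ = -79.8741° − -79.8756° = +0.0015°.
1° of latitude = 3600 × 30.87 = 111132 m.
ΔN = Δφ × 111132 = -111.1 m; ΔE = Δλ × 111132 × cos(-41.0807°) = +0.0015 × 111132 × 0.753785 = 125.7 m.

ΔE = 126 m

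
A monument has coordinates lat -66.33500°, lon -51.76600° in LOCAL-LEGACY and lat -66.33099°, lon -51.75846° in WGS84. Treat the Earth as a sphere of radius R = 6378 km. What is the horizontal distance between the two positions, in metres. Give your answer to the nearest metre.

Δφ = -66.33099° − -66.33500° = +0.00401°; Δλ = -51.75846° − -51.76600° = +0.00754°.
1° along a meridian = πR/180 = 111317 m.
ΔN = Δφ × 111317 = 446.4 m; ΔE = Δλ × 111317 × cos(-66.33500°) = +0.00754 × 111317 × 0.401388 = 336.9 m.
Distance = √(ΔE² + ΔN²) = √(336.9² + 446.4²) = 559.2 m.

559 m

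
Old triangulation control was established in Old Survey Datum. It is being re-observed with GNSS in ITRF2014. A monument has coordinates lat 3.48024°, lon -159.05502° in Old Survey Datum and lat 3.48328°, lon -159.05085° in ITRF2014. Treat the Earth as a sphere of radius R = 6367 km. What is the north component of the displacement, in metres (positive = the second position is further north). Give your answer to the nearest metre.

Δφ = 3.48328° − 3.48024° = +0.00304°; Δλ = -159.05085° − -159.05502° = +0.00417°.
1° along a meridian = πR/180 = 111125 m.
ΔN = Δφ × 111125 = 337.8 m; ΔE = Δλ × 111125 × cos(3.48024°) = +0.00417 × 111125 × 0.998156 = 462.5 m.

ΔN = 338 m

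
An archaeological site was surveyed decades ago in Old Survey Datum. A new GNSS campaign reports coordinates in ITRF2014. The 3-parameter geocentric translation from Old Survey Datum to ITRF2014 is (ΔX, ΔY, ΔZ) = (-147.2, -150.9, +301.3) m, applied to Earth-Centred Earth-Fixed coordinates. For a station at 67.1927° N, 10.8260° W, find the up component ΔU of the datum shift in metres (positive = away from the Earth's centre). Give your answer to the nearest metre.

At φ = 67.1927°, λ = -10.8260°: sin φ = 0.921814, cos φ = 0.387633, sin λ = -0.187827, cos λ = 0.982202.
ΔU = cos φ cos λ·ΔX + cos φ sin λ·ΔY + sin φ·ΔZ = (0.387633)(0.982202)(-147.2) + (0.387633)(-0.187827)(-150.9) + (0.921814)(301.3) = 232.69 m.

ΔU = 233 m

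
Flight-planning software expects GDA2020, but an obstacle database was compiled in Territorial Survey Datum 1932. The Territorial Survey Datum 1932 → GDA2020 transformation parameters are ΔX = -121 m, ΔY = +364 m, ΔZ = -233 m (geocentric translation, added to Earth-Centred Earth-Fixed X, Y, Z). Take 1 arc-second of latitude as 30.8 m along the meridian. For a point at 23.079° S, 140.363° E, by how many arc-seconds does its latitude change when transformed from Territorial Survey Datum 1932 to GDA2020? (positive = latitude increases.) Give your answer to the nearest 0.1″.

sin φ = -0.392000, cos φ = 0.919965, sin λ = 0.637921, cos λ = -0.770101.
North component: ΔN = −sin φ cos λ·ΔX − sin φ sin λ·ΔY + cos φ·ΔZ = −(-0.392000)(-0.770101)(-121) − (-0.392000)(0.637921)(364) + (0.919965)(-233) = -86.80 m.
1° of latitude spans 3600 × 30.80 = 110880 m, so Δφ = -86.80 / 110880 × 3600 = -2.818″.

Δφ = -2.8″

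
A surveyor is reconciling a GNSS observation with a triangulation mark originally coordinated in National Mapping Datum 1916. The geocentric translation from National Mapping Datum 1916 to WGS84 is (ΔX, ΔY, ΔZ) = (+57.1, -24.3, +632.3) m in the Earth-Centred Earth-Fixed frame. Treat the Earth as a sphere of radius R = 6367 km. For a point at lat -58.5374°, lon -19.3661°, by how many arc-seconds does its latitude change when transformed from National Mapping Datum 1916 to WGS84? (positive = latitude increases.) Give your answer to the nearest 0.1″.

sin φ = -0.852981, cos φ = 0.521942, sin λ = -0.331603, cos λ = 0.943419.
North component: ΔN = −sin φ cos λ·ΔX − sin φ sin λ·ΔY + cos φ·ΔZ = −(-0.852981)(0.943419)(57.1) − (-0.852981)(-0.331603)(-24.3) + (0.521942)(632.3) = 382.85 m.
1° of latitude spans πR/180 = 111125 m, so Δφ = 382.85 / 111125 × 3600 = 12.403″.

Δφ = 12.4″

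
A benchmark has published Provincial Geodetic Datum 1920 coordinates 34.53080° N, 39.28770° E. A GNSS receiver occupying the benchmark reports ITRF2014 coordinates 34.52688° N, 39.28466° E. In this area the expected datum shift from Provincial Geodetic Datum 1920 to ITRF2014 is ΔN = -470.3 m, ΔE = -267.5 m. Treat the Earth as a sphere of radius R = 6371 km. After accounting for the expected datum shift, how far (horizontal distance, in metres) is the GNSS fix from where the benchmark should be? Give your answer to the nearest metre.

Observed coordinate differences: Δφ = -0.00392°, Δλ = -0.00304°.
Converting to metres (1° lat = 111195 m, cos φ = 0.823822): observed ΔN = -435.9 m, observed ΔE = -278.5 m.
Subtracting the expected shift leaves a residual of -435.9 − (-470.3) = 34.4 m north and -278.5 − (-267.5) = -11.0 m east.
Residual distance = √(34.4² + (-11.0)²) = 36.1 m.

36 m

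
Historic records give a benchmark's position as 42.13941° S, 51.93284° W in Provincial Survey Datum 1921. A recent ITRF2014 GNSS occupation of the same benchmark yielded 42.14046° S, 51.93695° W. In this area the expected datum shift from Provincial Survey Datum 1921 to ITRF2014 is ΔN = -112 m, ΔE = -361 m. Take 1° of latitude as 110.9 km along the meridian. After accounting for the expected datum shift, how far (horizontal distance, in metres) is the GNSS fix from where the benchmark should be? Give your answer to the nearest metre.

Observed coordinate differences: Δφ = -0.00105°, Δλ = -0.00411°.
Converting to metres (1° lat = 110900 m, cos φ = 0.741515): observed ΔN = -116.4 m, observed ΔE = -338.0 m.
Subtracting the expected shift leaves a residual of -116.4 − (-112) = -4.4 m north and -338.0 − (-361) = 23.0 m east.
Residual distance = √((-4.4)² + 23.0²) = 23.4 m.

23 m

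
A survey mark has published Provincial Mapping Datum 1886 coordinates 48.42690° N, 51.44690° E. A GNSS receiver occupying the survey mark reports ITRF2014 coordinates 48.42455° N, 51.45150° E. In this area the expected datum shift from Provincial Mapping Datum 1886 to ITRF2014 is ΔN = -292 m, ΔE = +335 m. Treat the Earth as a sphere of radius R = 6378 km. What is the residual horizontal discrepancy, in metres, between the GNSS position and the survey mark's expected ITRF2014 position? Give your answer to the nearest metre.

31 m

Observed coordinate differences: Δφ = -0.00235°, Δλ = +0.00460°.
Converting to metres (1° lat = 111317 m, cos φ = 0.663575): observed ΔN = -261.6 m, observed ΔE = 339.8 m.
Subtracting the expected shift leaves a residual of -261.6 − (-292) = 30.4 m north and 339.8 − (335) = 4.8 m east.
Residual distance = √(30.4² + 4.8²) = 30.8 m.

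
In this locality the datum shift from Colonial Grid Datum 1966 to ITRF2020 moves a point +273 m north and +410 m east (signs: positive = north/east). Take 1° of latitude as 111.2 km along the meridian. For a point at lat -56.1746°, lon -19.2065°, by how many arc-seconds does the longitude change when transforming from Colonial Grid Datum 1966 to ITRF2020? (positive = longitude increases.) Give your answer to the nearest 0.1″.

Δλ = 23.8″

At latitude -56.1746°, cos φ = 0.556664.
1° of longitude at this latitude = 111.2 × cos φ = 61.90 km, so Δλ = 410.0 / 61901.0 = 0.0066235° = 23.845″.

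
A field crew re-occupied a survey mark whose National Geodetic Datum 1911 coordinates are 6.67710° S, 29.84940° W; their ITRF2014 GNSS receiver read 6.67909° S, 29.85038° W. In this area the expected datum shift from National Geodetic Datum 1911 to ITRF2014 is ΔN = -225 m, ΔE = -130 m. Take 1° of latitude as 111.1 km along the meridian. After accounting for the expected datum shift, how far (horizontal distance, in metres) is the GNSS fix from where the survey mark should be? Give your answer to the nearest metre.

22 m

Observed coordinate differences: Δφ = -0.00199°, Δλ = -0.00098°.
Converting to metres (1° lat = 111100 m, cos φ = 0.993217): observed ΔN = -221.1 m, observed ΔE = -108.1 m.
Subtracting the expected shift leaves a residual of -221.1 − (-225) = 3.9 m north and -108.1 − (-130) = 21.9 m east.
Residual distance = √(3.9² + 21.9²) = 22.2 m.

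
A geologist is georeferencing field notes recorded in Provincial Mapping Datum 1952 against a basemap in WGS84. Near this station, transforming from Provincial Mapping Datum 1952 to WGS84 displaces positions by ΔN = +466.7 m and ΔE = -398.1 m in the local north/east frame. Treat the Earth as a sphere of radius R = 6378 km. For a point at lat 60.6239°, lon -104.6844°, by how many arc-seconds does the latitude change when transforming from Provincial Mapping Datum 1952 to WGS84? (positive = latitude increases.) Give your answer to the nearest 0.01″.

Δφ = 15.09″

On a sphere of radius R, 1 rad of latitude = R, so Δφ = ΔN / R = 466.7 / 6378000 = 7.3173e-05 rad = 15.093″.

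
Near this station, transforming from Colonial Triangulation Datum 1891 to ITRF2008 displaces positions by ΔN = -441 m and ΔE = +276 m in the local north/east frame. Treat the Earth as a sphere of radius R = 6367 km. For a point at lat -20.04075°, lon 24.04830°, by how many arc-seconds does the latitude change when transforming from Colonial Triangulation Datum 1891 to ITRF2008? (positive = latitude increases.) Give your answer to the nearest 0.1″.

Δφ = -14.3″

On a sphere of radius R, 1 rad of latitude = R, so Δφ = ΔN / R = -441.0 / 6367000 = -6.9263e-05 rad = -14.287″.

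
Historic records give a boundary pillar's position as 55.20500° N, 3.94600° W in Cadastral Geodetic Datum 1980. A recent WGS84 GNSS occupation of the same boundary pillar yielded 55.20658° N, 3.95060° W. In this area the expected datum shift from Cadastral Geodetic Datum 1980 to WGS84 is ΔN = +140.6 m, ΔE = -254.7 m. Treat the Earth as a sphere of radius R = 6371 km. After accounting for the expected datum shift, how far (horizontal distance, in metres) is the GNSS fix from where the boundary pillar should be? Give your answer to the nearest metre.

Observed coordinate differences: Δφ = +0.00158°, Δλ = -0.00460°.
Converting to metres (1° lat = 111195 m, cos φ = 0.570642): observed ΔN = 175.7 m, observed ΔE = -291.9 m.
Subtracting the expected shift leaves a residual of 175.7 − (140.6) = 35.1 m north and -291.9 − (-254.7) = -37.2 m east.
Residual distance = √(35.1² + (-37.2)²) = 51.1 m.

51 m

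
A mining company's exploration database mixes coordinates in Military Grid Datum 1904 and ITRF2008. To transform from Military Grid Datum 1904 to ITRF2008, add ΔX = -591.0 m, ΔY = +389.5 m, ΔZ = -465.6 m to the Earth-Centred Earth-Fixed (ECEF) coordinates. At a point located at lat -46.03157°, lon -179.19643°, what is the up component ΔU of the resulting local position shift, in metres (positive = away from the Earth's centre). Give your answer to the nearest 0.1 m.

At φ = -46.03157°, λ = -179.19643°: sin φ = -0.719722, cos φ = 0.694262, sin λ = -0.014024, cos λ = -0.999902.
ΔU = cos φ cos λ·ΔX + cos φ sin λ·ΔY + sin φ·ΔZ = (0.694262)(-0.999902)(-591.0) + (0.694262)(-0.014024)(389.5) + (-0.719722)(-465.6) = 741.58 m.

ΔU = 741.6 m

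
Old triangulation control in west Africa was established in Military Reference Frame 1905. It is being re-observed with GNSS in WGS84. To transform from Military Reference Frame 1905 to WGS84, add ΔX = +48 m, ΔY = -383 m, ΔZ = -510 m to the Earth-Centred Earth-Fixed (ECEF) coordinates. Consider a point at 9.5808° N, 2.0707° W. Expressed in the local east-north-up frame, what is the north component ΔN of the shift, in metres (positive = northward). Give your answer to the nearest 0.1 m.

At φ = 9.5808°, λ = -2.0707°: sin φ = 0.166438, cos φ = 0.986052, sin λ = -0.036133, cos λ = 0.999347.
ΔN = −sin φ cos λ·ΔX − sin φ sin λ·ΔY + cos φ·ΔZ = −(0.166438)(0.999347)(48) − (0.166438)(-0.036133)(-383) + (0.986052)(-510) = -513.17 m.

ΔN = -513.2 m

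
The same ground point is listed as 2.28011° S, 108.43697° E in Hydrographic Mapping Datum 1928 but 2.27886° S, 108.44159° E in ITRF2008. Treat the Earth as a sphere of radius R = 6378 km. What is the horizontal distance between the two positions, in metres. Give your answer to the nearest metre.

Δφ = -2.27886° − -2.28011° = +0.00125°; Δλ = 108.44159° − 108.43697° = +0.00462°.
1° along a meridian = πR/180 = 111317 m.
ΔN = Δφ × 111317 = 139.1 m; ΔE = Δλ × 111317 × cos(-2.28011°) = +0.00462 × 111317 × 0.999208 = 513.9 m.
Distance = √(ΔE² + ΔN²) = √(513.9² + 139.1²) = 532.4 m.

532 m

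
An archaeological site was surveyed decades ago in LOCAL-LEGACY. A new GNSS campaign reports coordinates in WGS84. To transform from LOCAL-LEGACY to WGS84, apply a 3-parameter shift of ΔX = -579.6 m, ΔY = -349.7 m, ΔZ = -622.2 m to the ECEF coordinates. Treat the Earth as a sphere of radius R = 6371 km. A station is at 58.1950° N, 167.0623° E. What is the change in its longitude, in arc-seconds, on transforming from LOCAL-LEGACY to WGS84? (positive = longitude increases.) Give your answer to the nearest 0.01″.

Δλ = 28.91″

sin φ = 0.849847, cos φ = 0.527030, sin λ = 0.223891, cos λ = -0.974614.
East component: ΔE = −sin λ·ΔX + cos λ·ΔY = −(0.223891)(-579.6) + (-0.974614)(-349.7) = 470.59 m.
1° of latitude spans πR/180 = 111195 m; at latitude φ, 1° of longitude spans that × cos φ = 58603.1 m, so Δλ = 470.59 / 58603.1 × 3600 = 28.908″.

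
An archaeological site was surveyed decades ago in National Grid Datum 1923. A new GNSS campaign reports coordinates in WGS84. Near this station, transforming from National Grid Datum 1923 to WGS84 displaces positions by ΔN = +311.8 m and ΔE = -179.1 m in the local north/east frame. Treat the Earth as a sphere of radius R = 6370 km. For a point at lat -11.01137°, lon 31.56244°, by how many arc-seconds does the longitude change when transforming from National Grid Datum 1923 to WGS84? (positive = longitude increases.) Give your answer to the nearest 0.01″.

At latitude -11.01137°, cos φ = 0.981589.
One radian of longitude at latitude φ spans R cos φ, so Δλ = ΔE / (R cos φ) = -179.1 / (6370000 × 0.981589) = -2.8644e-05 rad = -5.908″.

Δλ = -5.91″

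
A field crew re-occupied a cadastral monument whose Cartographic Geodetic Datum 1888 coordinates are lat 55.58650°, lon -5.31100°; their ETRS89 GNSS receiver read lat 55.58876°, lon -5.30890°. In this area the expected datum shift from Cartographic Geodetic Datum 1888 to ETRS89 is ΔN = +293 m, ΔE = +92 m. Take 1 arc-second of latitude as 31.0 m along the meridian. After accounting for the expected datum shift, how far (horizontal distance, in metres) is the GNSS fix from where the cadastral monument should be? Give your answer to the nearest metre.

Observed coordinate differences: Δφ = +0.00226°, Δλ = +0.00210°.
Converting to metres (1° lat = 111600 m, cos φ = 0.565161): observed ΔN = 252.2 m, observed ΔE = 132.5 m.
Subtracting the expected shift leaves a residual of 252.2 − (293) = -40.8 m north and 132.5 − (92) = 40.5 m east.
Residual distance = √((-40.8)² + 40.5²) = 57.4 m.

57 m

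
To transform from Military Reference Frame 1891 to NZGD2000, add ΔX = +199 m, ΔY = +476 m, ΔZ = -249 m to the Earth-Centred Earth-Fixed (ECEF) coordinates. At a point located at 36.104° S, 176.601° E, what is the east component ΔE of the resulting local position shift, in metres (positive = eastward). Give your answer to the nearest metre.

The local east axis at (φ, λ) is (−sin λ, cos λ, 0), so ΔE = −sin(176.601°)·199 + cos(176.601°)·476 = -486.96 m.

ΔE = -487 m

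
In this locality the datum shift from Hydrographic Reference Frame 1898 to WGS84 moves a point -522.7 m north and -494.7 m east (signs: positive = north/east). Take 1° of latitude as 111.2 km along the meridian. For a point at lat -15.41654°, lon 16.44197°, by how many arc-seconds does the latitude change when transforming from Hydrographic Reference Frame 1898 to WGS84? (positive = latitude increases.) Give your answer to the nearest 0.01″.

1° of latitude = 111.2 km, so Δφ = -522.7 / 111200 = -0.0047005° = -16.922″.

Δφ = -16.92″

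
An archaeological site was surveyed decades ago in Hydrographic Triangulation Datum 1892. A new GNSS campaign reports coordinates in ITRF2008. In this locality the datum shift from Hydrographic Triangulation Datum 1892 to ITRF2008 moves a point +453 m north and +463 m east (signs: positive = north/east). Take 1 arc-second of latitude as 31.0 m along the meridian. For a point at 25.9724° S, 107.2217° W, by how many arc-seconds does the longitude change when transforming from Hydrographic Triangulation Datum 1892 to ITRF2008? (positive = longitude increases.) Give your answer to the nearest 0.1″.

Δλ = 16.6″

At latitude -25.9724°, cos φ = 0.899005.
1″ of longitude at this latitude = 31.00 × cos φ = 27.8692 m, so Δλ = 463.0 / 27.8692 = 16.613″.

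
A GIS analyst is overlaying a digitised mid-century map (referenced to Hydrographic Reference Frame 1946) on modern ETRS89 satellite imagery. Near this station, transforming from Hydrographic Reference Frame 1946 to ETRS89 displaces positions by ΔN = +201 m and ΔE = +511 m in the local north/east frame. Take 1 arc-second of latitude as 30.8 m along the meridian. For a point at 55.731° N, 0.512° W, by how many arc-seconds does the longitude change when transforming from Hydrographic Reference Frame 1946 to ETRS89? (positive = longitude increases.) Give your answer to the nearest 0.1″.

Δλ = 29.5″

At latitude 55.731°, cos φ = 0.563079.
1″ of longitude at this latitude = 30.80 × cos φ = 17.3428 m, so Δλ = 511.0 / 17.3428 = 29.465″.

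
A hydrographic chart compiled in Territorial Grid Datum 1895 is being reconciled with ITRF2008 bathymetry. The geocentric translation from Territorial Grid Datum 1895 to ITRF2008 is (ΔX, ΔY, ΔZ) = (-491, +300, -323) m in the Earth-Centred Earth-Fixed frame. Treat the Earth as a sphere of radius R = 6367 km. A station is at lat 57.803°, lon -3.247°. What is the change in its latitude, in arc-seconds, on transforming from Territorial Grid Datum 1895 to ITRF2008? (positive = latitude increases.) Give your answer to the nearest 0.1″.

Δφ = 8.3″

sin φ = 0.846221, cos φ = 0.532832, sin λ = -0.056641, cos λ = 0.998395.
North component: ΔN = −sin φ cos λ·ΔX − sin φ sin λ·ΔY + cos φ·ΔZ = −(0.846221)(0.998395)(-491) − (0.846221)(-0.056641)(300) + (0.532832)(-323) = 257.10 m.
1° of latitude spans πR/180 = 111125 m, so Δφ = 257.10 / 111125 × 3600 = 8.329″.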